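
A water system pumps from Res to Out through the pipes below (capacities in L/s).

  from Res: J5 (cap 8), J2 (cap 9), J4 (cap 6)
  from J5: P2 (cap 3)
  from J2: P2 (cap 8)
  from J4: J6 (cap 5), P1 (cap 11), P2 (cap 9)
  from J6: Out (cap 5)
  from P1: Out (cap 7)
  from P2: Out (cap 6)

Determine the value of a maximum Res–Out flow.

12

Augment Res→J5→P2→Out: bottleneck 3, flow now 3.
Augment Res→J2→P2→Out: bottleneck 3, flow now 6.
Augment Res→J4→J6→Out: bottleneck 5, flow now 11.
Augment Res→J4→P1→Out: bottleneck 1, flow now 12.
No augmenting path remains; maximum flow = 12.
In the residual graph, reachable from Res: {Res, J5, J2, P2}.
Min-cut edges: Res→J4 (6), P2→Out (6); capacity 6 + 6 = 12.
This cut is saturated, so no flow can exceed 12.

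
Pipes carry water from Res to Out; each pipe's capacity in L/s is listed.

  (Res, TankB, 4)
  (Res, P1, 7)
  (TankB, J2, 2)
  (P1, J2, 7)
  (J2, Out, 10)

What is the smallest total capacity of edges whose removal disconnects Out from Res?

9

Augment Res→TankB→J2→Out: bottleneck 2, flow now 2.
Augment Res→P1→J2→Out: bottleneck 7, flow now 9.
No augmenting path remains; maximum flow = 9.
By max-flow min-cut, the minimum cut capacity equals the max flow.
In the residual graph, reachable from Res: {Res, TankB}.
Min-cut edges: Res→P1 (7), TankB→J2 (2); capacity 7 + 2 = 9.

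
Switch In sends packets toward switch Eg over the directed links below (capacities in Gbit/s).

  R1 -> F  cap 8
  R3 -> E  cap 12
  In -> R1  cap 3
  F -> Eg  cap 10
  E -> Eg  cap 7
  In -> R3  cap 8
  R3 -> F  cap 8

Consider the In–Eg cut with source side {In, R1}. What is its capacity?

Edges leaving {In, R1}: In→R3 (8), R1→F (8).
Cut capacity = 8 + 8 = 16.

16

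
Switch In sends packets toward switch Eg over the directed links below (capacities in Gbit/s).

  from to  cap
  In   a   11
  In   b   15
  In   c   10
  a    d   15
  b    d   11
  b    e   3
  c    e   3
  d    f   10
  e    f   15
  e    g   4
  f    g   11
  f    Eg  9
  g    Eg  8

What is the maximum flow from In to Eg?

Augment In→a→d→f→Eg: bottleneck 9, flow now 9.
Augment In→b→e→g→Eg: bottleneck 3, flow now 12.
Augment In→c→e→g→Eg: bottleneck 1, flow now 13.
Augment In→a→d→f→g→Eg: bottleneck 1, flow now 14.
Augment In→c→e→f→g→Eg: bottleneck 2, flow now 16.
No augmenting path remains; maximum flow = 16.
In the residual graph, reachable from In: {In, a, b, c, d}.
Min-cut edges: b→e (3), c→e (3), d→f (10); capacity 3 + 3 + 10 = 16.
This cut is saturated, so no flow can exceed 16.

16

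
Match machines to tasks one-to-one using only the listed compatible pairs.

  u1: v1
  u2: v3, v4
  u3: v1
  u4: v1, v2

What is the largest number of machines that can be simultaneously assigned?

Unit-capacity flow: source→left, listed edges, right→sink; max matching = max flow.
Augmenting path u1→v1 (+1); matched 1.
Augmenting path u2→v3 (+1); matched 2.
Augmenting path u4→v2 (+1); matched 3.
No augmenting path remains; maximum matching = 3.
König certificate: {u2, u4, v1} is a vertex cover of size 3 (every listed pair touches it), so no matching can be larger.

3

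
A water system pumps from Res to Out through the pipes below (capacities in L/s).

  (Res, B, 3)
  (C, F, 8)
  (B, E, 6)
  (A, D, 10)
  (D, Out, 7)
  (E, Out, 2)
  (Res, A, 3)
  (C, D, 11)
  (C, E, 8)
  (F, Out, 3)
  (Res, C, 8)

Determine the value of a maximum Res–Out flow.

Augment Res→A→D→Out: bottleneck 3, flow now 3.
Augment Res→B→E→Out: bottleneck 2, flow now 5.
Augment Res→C→D→Out: bottleneck 4, flow now 9.
Augment Res→C→F→Out: bottleneck 3, flow now 12.
No augmenting path remains; maximum flow = 12.
In the residual graph, reachable from Res: {Res, A, B, C, D, E, F}.
Min-cut edges: D→Out (7), E→Out (2), F→Out (3); capacity 7 + 2 + 3 = 12.
This cut is saturated, so no flow can exceed 12.

12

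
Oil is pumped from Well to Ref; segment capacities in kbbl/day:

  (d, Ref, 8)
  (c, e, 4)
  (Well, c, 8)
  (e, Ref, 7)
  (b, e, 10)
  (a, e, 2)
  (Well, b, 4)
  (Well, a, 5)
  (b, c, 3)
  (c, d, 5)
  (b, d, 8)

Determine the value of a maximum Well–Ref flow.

14

Augment Well→a→e→Ref: bottleneck 2, flow now 2.
Augment Well→b→d→Ref: bottleneck 4, flow now 6.
Augment Well→c→d→Ref: bottleneck 4, flow now 10.
Augment Well→c→e→Ref: bottleneck 4, flow now 14.
No augmenting path remains; maximum flow = 14.
In the residual graph, reachable from Well: {Well, a}.
Min-cut edges: Well→b (4), Well→c (8), a→e (2); capacity 4 + 8 + 2 = 14.
This cut is saturated, so no flow can exceed 14.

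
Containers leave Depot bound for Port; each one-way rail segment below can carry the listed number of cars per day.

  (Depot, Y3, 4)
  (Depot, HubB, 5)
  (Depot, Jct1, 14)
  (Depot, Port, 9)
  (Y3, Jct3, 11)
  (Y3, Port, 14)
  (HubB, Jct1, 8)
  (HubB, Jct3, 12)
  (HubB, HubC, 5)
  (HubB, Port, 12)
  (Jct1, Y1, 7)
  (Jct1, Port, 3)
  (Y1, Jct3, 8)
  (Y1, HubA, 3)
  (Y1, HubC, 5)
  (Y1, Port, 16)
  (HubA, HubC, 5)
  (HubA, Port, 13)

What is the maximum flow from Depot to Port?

28

Augment Depot→Port: bottleneck 9, flow now 9.
Augment Depot→Y3→Port: bottleneck 4, flow now 13.
Augment Depot→HubB→Port: bottleneck 5, flow now 18.
Augment Depot→Jct1→Port: bottleneck 3, flow now 21.
Augment Depot→Jct1→Y1→Port: bottleneck 7, flow now 28.
No augmenting path remains; maximum flow = 28.
In the residual graph, reachable from Depot: {Depot, Jct1}.
Min-cut edges: Depot→Y3 (4), Depot→HubB (5), Depot→Port (9), Jct1→Y1 (7), Jct1→Port (3); capacity 4 + 5 + 9 + 7 + 3 = 28.
This cut is saturated, so no flow can exceed 28.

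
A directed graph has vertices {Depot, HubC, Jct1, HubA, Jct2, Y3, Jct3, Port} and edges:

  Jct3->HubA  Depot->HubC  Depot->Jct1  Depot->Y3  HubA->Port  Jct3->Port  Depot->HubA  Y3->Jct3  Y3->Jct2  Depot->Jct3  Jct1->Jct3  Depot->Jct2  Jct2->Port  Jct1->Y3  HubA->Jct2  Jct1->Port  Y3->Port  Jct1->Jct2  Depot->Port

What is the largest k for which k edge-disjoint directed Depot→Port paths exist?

6

Assign every edge capacity 1; by Menger, the answer equals the max flow.
Path Depot→Port (+1); total 1.
Path Depot→Jct1→Port (+1); total 2.
Path Depot→HubA→Port (+1); total 3.
Path Depot→Jct2→Port (+1); total 4.
Path Depot→Y3→Port (+1); total 5.
Path Depot→Jct3→Port (+1); total 6.
No residual Depot→Port path; max flow = 6.
Certifying cut of size 6: {Depot→HubA, Depot→Jct1, Depot→Jct2, Depot→Jct3, Depot→Port, Depot→Y3}.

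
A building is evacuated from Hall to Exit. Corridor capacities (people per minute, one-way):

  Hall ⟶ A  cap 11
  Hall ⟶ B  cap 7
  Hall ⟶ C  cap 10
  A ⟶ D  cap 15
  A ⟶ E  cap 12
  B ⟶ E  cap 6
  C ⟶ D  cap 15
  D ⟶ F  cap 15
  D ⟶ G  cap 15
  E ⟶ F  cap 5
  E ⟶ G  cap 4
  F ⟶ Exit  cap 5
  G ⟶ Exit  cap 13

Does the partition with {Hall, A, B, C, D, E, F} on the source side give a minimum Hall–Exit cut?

No — its capacity is 24, but the minimum cut has capacity 18.

Given cut capacity: 15 + 4 + 5 = 24.
Augment Hall→A→D→F→Exit: bottleneck 5, flow now 5.
Augment Hall→A→D→G→Exit: bottleneck 6, flow now 11.
Augment Hall→B→E→G→Exit: bottleneck 4, flow now 15.
Augment Hall→C→D→G→Exit: bottleneck 3, flow now 18.
No augmenting path remains; maximum flow = 18.
In the residual graph, reachable from Hall: {Hall, A, B, C, D, E, F, G}.
Min-cut edges: F→Exit (5), G→Exit (13); capacity 5 + 13 = 18.
Cut capacity 24 exceeds the max flow 18, so it is not minimum.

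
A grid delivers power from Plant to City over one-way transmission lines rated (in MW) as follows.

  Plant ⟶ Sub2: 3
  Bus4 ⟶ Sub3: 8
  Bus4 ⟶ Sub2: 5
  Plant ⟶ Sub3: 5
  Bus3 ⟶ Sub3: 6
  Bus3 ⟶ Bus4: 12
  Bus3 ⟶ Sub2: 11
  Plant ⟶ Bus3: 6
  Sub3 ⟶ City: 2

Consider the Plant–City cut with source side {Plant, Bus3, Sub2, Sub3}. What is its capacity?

Edges leaving {Plant, Bus3, Sub2, Sub3}: Bus3→Bus4 (12), Sub3→City (2).
Cut capacity = 12 + 2 = 14.

14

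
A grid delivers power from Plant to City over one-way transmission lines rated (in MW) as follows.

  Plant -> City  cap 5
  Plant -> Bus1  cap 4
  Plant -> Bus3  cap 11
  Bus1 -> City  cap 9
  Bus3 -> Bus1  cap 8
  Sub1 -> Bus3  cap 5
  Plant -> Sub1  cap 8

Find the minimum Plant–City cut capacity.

14

Augment Plant→City: bottleneck 5, flow now 5.
Augment Plant→Bus1→City: bottleneck 4, flow now 9.
Augment Plant→Bus3→Bus1→City: bottleneck 5, flow now 14.
No augmenting path remains; maximum flow = 14.
By max-flow min-cut, the minimum cut capacity equals the max flow.
In the residual graph, reachable from Plant: {Plant, Sub1, Bus3, Bus1}.
Min-cut edges: Plant→City (5), Bus1→City (9); capacity 5 + 9 = 14.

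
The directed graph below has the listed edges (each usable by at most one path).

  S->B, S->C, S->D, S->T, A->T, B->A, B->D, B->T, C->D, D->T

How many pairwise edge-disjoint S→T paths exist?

Assign every edge capacity 1; by Menger, the answer equals the max flow.
Path S→T (+1); total 1.
Path S→B→T (+1); total 2.
Path S→D→T (+1); total 3.
No residual S→T path; max flow = 3.
Certifying cut of size 3: {D→T, S→B, S→T}.

3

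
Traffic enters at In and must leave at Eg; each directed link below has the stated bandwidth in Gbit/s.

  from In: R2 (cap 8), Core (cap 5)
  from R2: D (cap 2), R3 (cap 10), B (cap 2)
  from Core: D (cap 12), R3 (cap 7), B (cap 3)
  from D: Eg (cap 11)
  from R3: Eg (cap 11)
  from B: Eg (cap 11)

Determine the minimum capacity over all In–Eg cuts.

13

Augment In→R2→D→Eg: bottleneck 2, flow now 2.
Augment In→R2→R3→Eg: bottleneck 6, flow now 8.
Augment In→Core→D→Eg: bottleneck 5, flow now 13.
No augmenting path remains; maximum flow = 13.
By max-flow min-cut, the minimum cut capacity equals the max flow.
In the residual graph, reachable from In: {In}.
Min-cut edges: In→R2 (8), In→Core (5); capacity 8 + 5 = 13.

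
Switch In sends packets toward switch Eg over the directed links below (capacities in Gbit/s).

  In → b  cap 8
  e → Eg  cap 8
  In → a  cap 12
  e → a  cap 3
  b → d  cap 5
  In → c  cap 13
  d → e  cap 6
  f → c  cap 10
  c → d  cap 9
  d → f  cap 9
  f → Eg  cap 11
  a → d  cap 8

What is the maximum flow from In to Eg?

15

Augment In→a→d→e→Eg: bottleneck 6, flow now 6.
Augment In→a→d→f→Eg: bottleneck 2, flow now 8.
Augment In→b→d→f→Eg: bottleneck 5, flow now 13.
Augment In→c→d→f→Eg: bottleneck 2, flow now 15.
No augmenting path remains; maximum flow = 15.
In the residual graph, reachable from In: {In, a, b, c, d}.
Min-cut edges: d→e (6), d→f (9); capacity 6 + 9 = 15.
This cut is saturated, so no flow can exceed 15.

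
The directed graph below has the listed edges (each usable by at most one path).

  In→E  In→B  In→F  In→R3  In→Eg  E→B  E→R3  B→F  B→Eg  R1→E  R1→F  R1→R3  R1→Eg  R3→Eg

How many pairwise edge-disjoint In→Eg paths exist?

3

Assign every edge capacity 1; by Menger, the answer equals the max flow.
Path In→Eg (+1); total 1.
Path In→B→Eg (+1); total 2.
Path In→R3→Eg (+1); total 3.
No residual In→Eg path; max flow = 3.
Certifying cut of size 3: {B→Eg, In→Eg, R3→Eg}.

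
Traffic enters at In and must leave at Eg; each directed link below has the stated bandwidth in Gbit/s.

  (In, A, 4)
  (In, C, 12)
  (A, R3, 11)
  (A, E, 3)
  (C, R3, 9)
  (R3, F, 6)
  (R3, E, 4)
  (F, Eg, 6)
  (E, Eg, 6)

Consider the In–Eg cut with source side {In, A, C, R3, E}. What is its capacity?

12

Edges leaving {In, A, C, R3, E}: R3→F (6), E→Eg (6).
Cut capacity = 6 + 6 = 12.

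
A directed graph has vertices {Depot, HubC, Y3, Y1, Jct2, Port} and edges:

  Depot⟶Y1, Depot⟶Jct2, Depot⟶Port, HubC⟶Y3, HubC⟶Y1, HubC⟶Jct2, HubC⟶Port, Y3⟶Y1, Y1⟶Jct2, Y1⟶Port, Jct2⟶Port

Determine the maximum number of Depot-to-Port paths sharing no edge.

3

Assign every edge capacity 1; by Menger, the answer equals the max flow.
Path Depot→Port (+1); total 1.
Path Depot→Y1→Port (+1); total 2.
Path Depot→Jct2→Port (+1); total 3.
No residual Depot→Port path; max flow = 3.
Certifying cut of size 3: {Depot→Jct2, Depot→Port, Depot→Y1}.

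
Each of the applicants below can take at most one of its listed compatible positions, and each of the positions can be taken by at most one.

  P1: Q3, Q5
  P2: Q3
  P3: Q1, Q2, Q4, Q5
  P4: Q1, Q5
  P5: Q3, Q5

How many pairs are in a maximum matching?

Unit-capacity flow: source→left, listed edges, right→sink; max matching = max flow.
Augmenting path P1→Q3 (+1); matched 1.
Augmenting path P3→Q1 (+1); matched 2.
Augmenting path P4→Q5 (+1); matched 3.
Augmenting path P5→Q5→P4→Q1→P3→Q2 (+1); matched 4.
No augmenting path remains; maximum matching = 4.
König certificate: {P3, P4, Q3, Q5} is a vertex cover of size 4 (every listed pair touches it), so no matching can be larger.

4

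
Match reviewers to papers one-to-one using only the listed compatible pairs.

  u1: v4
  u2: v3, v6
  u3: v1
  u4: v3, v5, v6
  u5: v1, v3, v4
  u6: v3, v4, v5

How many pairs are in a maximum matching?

Unit-capacity flow: source→left, listed edges, right→sink; max matching = max flow.
Augmenting path u1→v4 (+1); matched 1.
Augmenting path u2→v3 (+1); matched 2.
Augmenting path u3→v1 (+1); matched 3.
Augmenting path u4→v5 (+1); matched 4.
Augmenting path u5→v3→u2→v6 (+1); matched 5.
No augmenting path remains; maximum matching = 5.
König certificate: {v1, v3, v4, v5, v6} is a vertex cover of size 5 (every listed pair touches it), so no matching can be larger.

5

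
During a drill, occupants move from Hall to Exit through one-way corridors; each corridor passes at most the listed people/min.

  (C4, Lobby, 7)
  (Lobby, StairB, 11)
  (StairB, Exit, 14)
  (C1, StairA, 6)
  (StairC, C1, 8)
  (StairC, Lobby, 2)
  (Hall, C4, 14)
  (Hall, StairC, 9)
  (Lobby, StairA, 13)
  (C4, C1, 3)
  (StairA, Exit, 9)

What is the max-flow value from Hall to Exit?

15

Augment Hall→StairC→Lobby→StairA→Exit: bottleneck 2, flow now 2.
Augment Hall→StairC→C1→StairA→Exit: bottleneck 6, flow now 8.
Augment Hall→C4→Lobby→StairA→Exit: bottleneck 1, flow now 9.
Augment Hall→C4→Lobby→StairB→Exit: bottleneck 6, flow now 15.
No augmenting path remains; maximum flow = 15.
In the residual graph, reachable from Hall: {Hall, StairC, C4, C1}.
Min-cut edges: StairC→Lobby (2), C4→Lobby (7), C1→StairA (6); capacity 2 + 7 + 6 = 15.
This cut is saturated, so no flow can exceed 15.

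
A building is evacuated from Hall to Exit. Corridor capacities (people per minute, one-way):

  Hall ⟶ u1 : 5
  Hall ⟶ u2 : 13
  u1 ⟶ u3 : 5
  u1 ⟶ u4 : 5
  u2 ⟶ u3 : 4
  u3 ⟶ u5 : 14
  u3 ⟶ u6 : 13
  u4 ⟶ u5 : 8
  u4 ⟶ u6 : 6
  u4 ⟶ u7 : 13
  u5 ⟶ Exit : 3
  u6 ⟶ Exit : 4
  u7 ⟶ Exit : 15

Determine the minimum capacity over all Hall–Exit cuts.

9

Augment Hall→u1→u3→u5→Exit: bottleneck 3, flow now 3.
Augment Hall→u1→u3→u6→Exit: bottleneck 2, flow now 5.
Augment Hall→u2→u3→u6→Exit: bottleneck 2, flow now 7.
Augment Hall→u2→u3→u1→u4→u7→Exit: bottleneck 2, flow now 9. (uses reverse residual edge)
No augmenting path remains; maximum flow = 9.
By max-flow min-cut, the minimum cut capacity equals the max flow.
In the residual graph, reachable from Hall: {Hall, u2}.
Min-cut edges: Hall→u1 (5), u2→u3 (4); capacity 5 + 4 = 9.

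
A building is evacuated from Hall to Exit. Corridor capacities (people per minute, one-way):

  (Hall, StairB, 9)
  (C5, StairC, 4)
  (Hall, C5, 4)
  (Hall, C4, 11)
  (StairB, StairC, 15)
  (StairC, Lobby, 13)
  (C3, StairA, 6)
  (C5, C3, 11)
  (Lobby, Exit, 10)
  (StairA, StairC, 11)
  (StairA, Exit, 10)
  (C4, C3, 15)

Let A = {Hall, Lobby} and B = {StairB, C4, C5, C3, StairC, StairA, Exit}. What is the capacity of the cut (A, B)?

Edges leaving {Hall, Lobby}: Hall→StairB (9), Hall→C4 (11), Hall→C5 (4), Lobby→Exit (10).
Cut capacity = 9 + 11 + 4 + 10 = 34.

34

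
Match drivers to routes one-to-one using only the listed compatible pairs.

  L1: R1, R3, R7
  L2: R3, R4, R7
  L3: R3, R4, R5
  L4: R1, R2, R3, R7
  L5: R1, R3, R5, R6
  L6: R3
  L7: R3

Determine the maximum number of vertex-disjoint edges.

Unit-capacity flow: source→left, listed edges, right→sink; max matching = max flow.
Augmenting path L1→R1 (+1); matched 1.
Augmenting path L2→R3 (+1); matched 2.
Augmenting path L3→R4 (+1); matched 3.
Augmenting path L4→R2 (+1); matched 4.
Augmenting path L5→R5 (+1); matched 5.
Augmenting path L6→R3→L2→R7 (+1); matched 6.
No augmenting path remains; maximum matching = 6.
König certificate: {L1, L2, L3, L4, L5, R3} is a vertex cover of size 6 (every listed pair touches it), so no matching can be larger.

6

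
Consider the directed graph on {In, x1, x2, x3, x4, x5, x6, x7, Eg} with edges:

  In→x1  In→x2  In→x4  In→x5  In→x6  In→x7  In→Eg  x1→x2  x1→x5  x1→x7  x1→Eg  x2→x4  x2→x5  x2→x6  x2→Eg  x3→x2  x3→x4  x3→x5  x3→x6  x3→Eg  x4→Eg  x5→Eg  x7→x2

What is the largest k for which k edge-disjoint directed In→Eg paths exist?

Assign every edge capacity 1; by Menger, the answer equals the max flow.
Path In→Eg (+1); total 1.
Path In→x1→Eg (+1); total 2.
Path In→x2→Eg (+1); total 3.
Path In→x4→Eg (+1); total 4.
Path In→x5→Eg (+1); total 5.
No residual In→Eg path; max flow = 5.
Certifying cut of size 5: {In→Eg, In→x1, x2→Eg, x4→Eg, x5→Eg}.

5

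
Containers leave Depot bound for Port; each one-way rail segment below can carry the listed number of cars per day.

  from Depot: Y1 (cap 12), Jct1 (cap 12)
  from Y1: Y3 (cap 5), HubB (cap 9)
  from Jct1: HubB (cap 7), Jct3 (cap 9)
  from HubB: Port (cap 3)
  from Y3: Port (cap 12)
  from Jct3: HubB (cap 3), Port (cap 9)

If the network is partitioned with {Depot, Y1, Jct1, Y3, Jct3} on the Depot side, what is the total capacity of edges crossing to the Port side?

40

Edges leaving {Depot, Y1, Jct1, Y3, Jct3}: Y1→HubB (9), Jct1→HubB (7), Y3→Port (12), Jct3→HubB (3), Jct3→Port (9).
Cut capacity = 9 + 7 + 12 + 3 + 9 = 40.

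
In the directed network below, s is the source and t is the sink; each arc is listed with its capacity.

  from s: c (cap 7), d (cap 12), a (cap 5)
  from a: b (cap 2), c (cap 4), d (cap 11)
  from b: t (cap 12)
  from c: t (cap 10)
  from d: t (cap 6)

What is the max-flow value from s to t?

Augment s→c→t: bottleneck 7, flow now 7.
Augment s→d→t: bottleneck 6, flow now 13.
Augment s→a→b→t: bottleneck 2, flow now 15.
Augment s→a→c→t: bottleneck 3, flow now 18.
No augmenting path remains; maximum flow = 18.
In the residual graph, reachable from s: {s, d}.
Min-cut edges: s→a (5), s→c (7), d→t (6); capacity 5 + 7 + 6 = 18.
This cut is saturated, so no flow can exceed 18.

18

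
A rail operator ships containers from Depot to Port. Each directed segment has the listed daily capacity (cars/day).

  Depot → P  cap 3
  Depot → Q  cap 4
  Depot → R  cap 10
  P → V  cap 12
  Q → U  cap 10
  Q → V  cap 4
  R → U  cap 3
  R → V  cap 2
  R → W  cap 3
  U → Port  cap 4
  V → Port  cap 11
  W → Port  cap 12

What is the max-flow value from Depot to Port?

Augment Depot→P→V→Port: bottleneck 3, flow now 3.
Augment Depot→Q→U→Port: bottleneck 4, flow now 7.
Augment Depot→R→V→Port: bottleneck 2, flow now 9.
Augment Depot→R→W→Port: bottleneck 3, flow now 12.
Augment Depot→R→U→Q→V→Port: bottleneck 3, flow now 15. (uses reverse residual edge)
No augmenting path remains; maximum flow = 15.
In the residual graph, reachable from Depot: {Depot, R}.
Min-cut edges: Depot→P (3), Depot→Q (4), R→U (3), R→V (2), R→W (3); capacity 3 + 4 + 3 + 2 + 3 = 15.
This cut is saturated, so no flow can exceed 15.

15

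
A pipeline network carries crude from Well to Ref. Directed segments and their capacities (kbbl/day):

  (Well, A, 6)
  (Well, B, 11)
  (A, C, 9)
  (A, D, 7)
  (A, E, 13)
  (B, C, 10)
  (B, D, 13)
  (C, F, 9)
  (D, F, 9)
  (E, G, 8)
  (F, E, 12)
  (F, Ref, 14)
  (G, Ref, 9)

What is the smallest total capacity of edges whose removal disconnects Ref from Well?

Augment Well→A→C→F→Ref: bottleneck 6, flow now 6.
Augment Well→B→C→F→Ref: bottleneck 3, flow now 9.
Augment Well→B→D→F→Ref: bottleneck 5, flow now 14.
Augment Well→B→C→A→E→G→Ref: bottleneck 3, flow now 17. (uses reverse residual edge)
No augmenting path remains; maximum flow = 17.
By max-flow min-cut, the minimum cut capacity equals the max flow.
In the residual graph, reachable from Well: {Well}.
Min-cut edges: Well→A (6), Well→B (11); capacity 6 + 11 = 17.

17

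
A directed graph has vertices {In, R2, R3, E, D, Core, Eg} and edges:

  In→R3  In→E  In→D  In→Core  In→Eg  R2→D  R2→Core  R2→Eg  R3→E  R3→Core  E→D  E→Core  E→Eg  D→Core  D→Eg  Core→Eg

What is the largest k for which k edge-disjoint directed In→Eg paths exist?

4

Assign every edge capacity 1; by Menger, the answer equals the max flow.
Path In→Eg (+1); total 1.
Path In→E→Eg (+1); total 2.
Path In→D→Eg (+1); total 3.
Path In→Core→Eg (+1); total 4.
No residual In→Eg path; max flow = 4.
Certifying cut of size 4: {Core→Eg, D→Eg, E→Eg, In→Eg}.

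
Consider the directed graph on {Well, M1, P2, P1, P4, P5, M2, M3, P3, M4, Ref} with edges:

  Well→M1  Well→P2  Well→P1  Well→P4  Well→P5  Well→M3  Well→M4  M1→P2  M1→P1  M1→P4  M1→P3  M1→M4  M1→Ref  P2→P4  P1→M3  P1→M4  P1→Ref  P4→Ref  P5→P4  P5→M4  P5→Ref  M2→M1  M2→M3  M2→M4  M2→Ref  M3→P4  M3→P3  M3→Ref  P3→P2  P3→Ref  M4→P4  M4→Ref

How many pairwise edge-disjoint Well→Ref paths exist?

6

Assign every edge capacity 1; by Menger, the answer equals the max flow.
Path Well→M1→Ref (+1); total 1.
Path Well→P1→Ref (+1); total 2.
Path Well→P4→Ref (+1); total 3.
Path Well→P5→Ref (+1); total 4.
Path Well→M3→Ref (+1); total 5.
Path Well→M4→Ref (+1); total 6.
No residual Well→Ref path; max flow = 6.
Certifying cut of size 6: {P4→Ref, Well→M1, Well→M3, Well→M4, Well→P1, Well→P5}.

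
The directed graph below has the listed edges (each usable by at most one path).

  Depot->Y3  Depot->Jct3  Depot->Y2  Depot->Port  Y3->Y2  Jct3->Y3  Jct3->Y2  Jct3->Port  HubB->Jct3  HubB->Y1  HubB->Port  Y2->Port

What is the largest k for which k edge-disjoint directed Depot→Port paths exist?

3

Assign every edge capacity 1; by Menger, the answer equals the max flow.
Path Depot→Port (+1); total 1.
Path Depot→Jct3→Port (+1); total 2.
Path Depot→Y2→Port (+1); total 3.
No residual Depot→Port path; max flow = 3.
Certifying cut of size 3: {Depot→Jct3, Depot→Port, Y2→Port}.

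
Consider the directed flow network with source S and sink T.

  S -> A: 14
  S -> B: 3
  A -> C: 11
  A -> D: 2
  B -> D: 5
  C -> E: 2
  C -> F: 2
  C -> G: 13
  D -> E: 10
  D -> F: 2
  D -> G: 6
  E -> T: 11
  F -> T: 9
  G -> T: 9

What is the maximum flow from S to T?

Augment S→A→C→E→T: bottleneck 2, flow now 2.
Augment S→A→C→F→T: bottleneck 2, flow now 4.
Augment S→A→C→G→T: bottleneck 7, flow now 11.
Augment S→A→D→E→T: bottleneck 2, flow now 13.
Augment S→B→D→E→T: bottleneck 3, flow now 16.
No augmenting path remains; maximum flow = 16.
In the residual graph, reachable from S: {S, A}.
Min-cut edges: S→B (3), A→C (11), A→D (2); capacity 3 + 11 + 2 = 16.
This cut is saturated, so no flow can exceed 16.

16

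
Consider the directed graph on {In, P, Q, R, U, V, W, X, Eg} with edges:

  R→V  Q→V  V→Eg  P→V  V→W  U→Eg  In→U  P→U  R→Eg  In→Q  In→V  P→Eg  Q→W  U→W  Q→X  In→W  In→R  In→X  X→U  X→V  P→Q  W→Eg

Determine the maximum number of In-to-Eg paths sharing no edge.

4

Assign every edge capacity 1; by Menger, the answer equals the max flow.
Path In→R→Eg (+1); total 1.
Path In→U→Eg (+1); total 2.
Path In→V→Eg (+1); total 3.
Path In→W→Eg (+1); total 4.
No residual In→Eg path; max flow = 4.
Certifying cut of size 4: {In→R, U→Eg, V→Eg, W→Eg}.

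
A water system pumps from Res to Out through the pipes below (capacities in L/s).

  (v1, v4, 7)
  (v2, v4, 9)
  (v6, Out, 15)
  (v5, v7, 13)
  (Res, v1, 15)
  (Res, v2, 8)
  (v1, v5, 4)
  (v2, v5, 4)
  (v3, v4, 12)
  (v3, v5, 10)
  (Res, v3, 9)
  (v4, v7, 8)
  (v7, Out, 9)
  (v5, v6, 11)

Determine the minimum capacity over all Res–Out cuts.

Augment Res→v1→v4→v7→Out: bottleneck 7, flow now 7.
Augment Res→v1→v5→v6→Out: bottleneck 4, flow now 11.
Augment Res→v2→v4→v7→Out: bottleneck 1, flow now 12.
Augment Res→v2→v5→v6→Out: bottleneck 4, flow now 16.
Augment Res→v3→v5→v6→Out: bottleneck 3, flow now 19.
Augment Res→v3→v5→v7→Out: bottleneck 1, flow now 20.
No augmenting path remains; maximum flow = 20.
By max-flow min-cut, the minimum cut capacity equals the max flow.
In the residual graph, reachable from Res: {Res, v1, v2, v3, v4, v5, v7}.
Min-cut edges: v5→v6 (11), v7→Out (9); capacity 11 + 9 = 20.

20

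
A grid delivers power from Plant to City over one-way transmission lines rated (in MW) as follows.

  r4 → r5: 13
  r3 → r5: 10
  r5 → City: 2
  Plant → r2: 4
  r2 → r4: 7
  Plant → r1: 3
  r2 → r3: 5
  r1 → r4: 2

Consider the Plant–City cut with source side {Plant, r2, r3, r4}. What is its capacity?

26

Edges leaving {Plant, r2, r3, r4}: Plant→r1 (3), r3→r5 (10), r4→r5 (13).
Cut capacity = 3 + 10 + 13 = 26.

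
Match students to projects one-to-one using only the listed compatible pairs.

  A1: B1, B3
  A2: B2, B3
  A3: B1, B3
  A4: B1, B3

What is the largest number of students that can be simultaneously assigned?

Unit-capacity flow: source→left, listed edges, right→sink; max matching = max flow.
Augmenting path A1→B1 (+1); matched 1.
Augmenting path A2→B2 (+1); matched 2.
Augmenting path A3→B3 (+1); matched 3.
No augmenting path remains; maximum matching = 3.
König certificate: {A2, B1, B3} is a vertex cover of size 3 (every listed pair touches it), so no matching can be larger.

3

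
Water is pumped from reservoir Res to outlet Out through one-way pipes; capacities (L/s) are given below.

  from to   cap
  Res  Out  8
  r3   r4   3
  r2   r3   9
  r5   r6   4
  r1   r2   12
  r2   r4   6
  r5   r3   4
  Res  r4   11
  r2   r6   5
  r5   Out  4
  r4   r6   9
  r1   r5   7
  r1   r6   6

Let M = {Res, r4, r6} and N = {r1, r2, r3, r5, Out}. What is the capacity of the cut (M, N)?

8

Edges leaving {Res, r4, r6}: Res→Out (8).
Cut capacity = 8 = 8.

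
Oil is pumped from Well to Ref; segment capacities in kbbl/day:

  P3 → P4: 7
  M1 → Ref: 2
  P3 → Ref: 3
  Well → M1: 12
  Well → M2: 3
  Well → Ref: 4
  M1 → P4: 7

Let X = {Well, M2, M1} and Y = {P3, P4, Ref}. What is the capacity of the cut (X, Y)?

Edges leaving {Well, M2, M1}: Well→Ref (4), M1→P4 (7), M1→Ref (2).
Cut capacity = 4 + 7 + 2 = 13.

13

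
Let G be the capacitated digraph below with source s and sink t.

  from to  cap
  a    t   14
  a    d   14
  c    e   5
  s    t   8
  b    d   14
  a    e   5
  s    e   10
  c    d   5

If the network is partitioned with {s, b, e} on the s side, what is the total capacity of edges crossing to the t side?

22

Edges leaving {s, b, e}: s→t (8), b→d (14).
Cut capacity = 8 + 14 = 22.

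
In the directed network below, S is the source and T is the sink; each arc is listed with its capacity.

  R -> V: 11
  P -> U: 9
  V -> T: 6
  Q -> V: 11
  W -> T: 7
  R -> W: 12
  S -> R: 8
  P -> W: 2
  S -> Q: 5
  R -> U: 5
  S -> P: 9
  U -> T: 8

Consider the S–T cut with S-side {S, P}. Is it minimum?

Given cut capacity: 5 + 8 + 9 + 2 = 24.
Augment S→P→U→T: bottleneck 8, flow now 8.
Augment S→P→W→T: bottleneck 1, flow now 9.
Augment S→Q→V→T: bottleneck 5, flow now 14.
Augment S→R→V→T: bottleneck 1, flow now 15.
Augment S→R→W→T: bottleneck 6, flow now 21.
No augmenting path remains; maximum flow = 21.
In the residual graph, reachable from S: {S, P, Q, R, U, V, W}.
Min-cut edges: U→T (8), V→T (6), W→T (7); capacity 8 + 6 + 7 = 21.
Cut capacity 24 exceeds the max flow 21, so it is not minimum.

No — its capacity is 24, but the minimum cut has capacity 21.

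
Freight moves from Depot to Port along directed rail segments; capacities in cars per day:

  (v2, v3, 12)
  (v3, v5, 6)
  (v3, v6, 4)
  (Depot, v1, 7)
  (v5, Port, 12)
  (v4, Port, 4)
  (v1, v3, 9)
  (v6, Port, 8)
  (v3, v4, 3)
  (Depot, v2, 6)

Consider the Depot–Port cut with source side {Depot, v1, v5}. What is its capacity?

Edges leaving {Depot, v1, v5}: Depot→v2 (6), v1→v3 (9), v5→Port (12).
Cut capacity = 6 + 9 + 12 = 27.

27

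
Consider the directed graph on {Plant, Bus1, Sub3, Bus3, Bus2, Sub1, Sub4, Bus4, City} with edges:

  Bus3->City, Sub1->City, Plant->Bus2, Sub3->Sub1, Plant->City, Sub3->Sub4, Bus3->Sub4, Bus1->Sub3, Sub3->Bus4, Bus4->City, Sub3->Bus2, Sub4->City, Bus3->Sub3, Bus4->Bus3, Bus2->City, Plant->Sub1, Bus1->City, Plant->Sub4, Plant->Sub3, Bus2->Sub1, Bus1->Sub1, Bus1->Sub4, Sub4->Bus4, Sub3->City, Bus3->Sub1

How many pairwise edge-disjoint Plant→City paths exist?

Assign every edge capacity 1; by Menger, the answer equals the max flow.
Path Plant→City (+1); total 1.
Path Plant→Sub3→City (+1); total 2.
Path Plant→Bus2→City (+1); total 3.
Path Plant→Sub1→City (+1); total 4.
Path Plant→Sub4→City (+1); total 5.
No residual Plant→City path; max flow = 5.
Certifying cut of size 5: {Plant→Bus2, Plant→City, Plant→Sub1, Plant→Sub3, Plant→Sub4}.

5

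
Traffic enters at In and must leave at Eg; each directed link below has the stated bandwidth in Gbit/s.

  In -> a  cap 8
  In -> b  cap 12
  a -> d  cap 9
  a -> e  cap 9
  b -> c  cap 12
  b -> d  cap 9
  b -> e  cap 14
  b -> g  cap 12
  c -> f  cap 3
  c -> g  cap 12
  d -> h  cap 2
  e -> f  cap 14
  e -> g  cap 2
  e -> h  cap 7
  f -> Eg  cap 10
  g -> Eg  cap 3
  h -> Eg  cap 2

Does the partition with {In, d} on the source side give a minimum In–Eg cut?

Given cut capacity: 8 + 12 + 2 = 22.
Augment In→b→g→Eg: bottleneck 3, flow now 3.
Augment In→a→d→h→Eg: bottleneck 2, flow now 5.
Augment In→a→e→f→Eg: bottleneck 6, flow now 11.
Augment In→b→c→f→Eg: bottleneck 3, flow now 14.
Augment In→b→e→f→Eg: bottleneck 1, flow now 15.
No augmenting path remains; maximum flow = 15.
In the residual graph, reachable from In: {In, a, b, c, d, e, f, g, h}.
Min-cut edges: f→Eg (10), g→Eg (3), h→Eg (2); capacity 10 + 3 + 2 = 15.
Cut capacity 22 exceeds the max flow 15, so it is not minimum.

No — its capacity is 22, but the minimum cut has capacity 15.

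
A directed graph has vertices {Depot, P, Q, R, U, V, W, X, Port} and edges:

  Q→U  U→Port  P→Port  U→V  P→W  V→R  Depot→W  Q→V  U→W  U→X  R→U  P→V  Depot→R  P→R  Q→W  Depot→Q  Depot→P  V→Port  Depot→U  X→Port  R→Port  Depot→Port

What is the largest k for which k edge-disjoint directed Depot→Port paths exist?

Assign every edge capacity 1; by Menger, the answer equals the max flow.
Path Depot→Port (+1); total 1.
Path Depot→P→Port (+1); total 2.
Path Depot→R→Port (+1); total 3.
Path Depot→U→Port (+1); total 4.
Path Depot→Q→V→Port (+1); total 5.
No residual Depot→Port path; max flow = 5.
Certifying cut of size 5: {Depot→P, Depot→Port, Depot→Q, Depot→R, Depot→U}.

5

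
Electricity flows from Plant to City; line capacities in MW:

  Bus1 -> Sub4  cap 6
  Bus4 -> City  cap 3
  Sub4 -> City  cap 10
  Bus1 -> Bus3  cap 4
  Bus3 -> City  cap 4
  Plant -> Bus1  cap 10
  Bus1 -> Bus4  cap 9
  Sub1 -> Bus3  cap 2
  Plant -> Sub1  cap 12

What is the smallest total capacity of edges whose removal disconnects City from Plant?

12

Augment Plant→Bus1→Sub4→City: bottleneck 6, flow now 6.
Augment Plant→Bus1→Bus4→City: bottleneck 3, flow now 9.
Augment Plant→Bus1→Bus3→City: bottleneck 1, flow now 10.
Augment Plant→Sub1→Bus3→City: bottleneck 2, flow now 12.
No augmenting path remains; maximum flow = 12.
By max-flow min-cut, the minimum cut capacity equals the max flow.
In the residual graph, reachable from Plant: {Plant, Sub1}.
Min-cut edges: Plant→Bus1 (10), Sub1→Bus3 (2); capacity 10 + 2 = 12.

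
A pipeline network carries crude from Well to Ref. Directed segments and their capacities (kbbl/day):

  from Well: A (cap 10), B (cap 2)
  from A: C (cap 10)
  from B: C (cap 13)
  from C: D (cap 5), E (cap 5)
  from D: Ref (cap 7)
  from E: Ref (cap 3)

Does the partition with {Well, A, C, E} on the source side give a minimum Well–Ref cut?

No — its capacity is 10, but the minimum cut has capacity 8.

Given cut capacity: 2 + 5 + 3 = 10.
Augment Well→A→C→D→Ref: bottleneck 5, flow now 5.
Augment Well→A→C→E→Ref: bottleneck 3, flow now 8.
No augmenting path remains; maximum flow = 8.
In the residual graph, reachable from Well: {Well, A, B, C, E}.
Min-cut edges: C→D (5), E→Ref (3); capacity 5 + 3 = 8.
Cut capacity 10 exceeds the max flow 8, so it is not minimum.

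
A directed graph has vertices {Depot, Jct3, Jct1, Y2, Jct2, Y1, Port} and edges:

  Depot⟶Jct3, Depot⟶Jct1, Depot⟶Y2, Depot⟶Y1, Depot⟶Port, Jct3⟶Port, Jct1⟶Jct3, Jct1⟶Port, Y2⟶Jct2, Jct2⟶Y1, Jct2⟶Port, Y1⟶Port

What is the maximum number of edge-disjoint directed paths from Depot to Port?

Assign every edge capacity 1; by Menger, the answer equals the max flow.
Path Depot→Port (+1); total 1.
Path Depot→Jct3→Port (+1); total 2.
Path Depot→Jct1→Port (+1); total 3.
Path Depot→Y1→Port (+1); total 4.
Path Depot→Y2→Jct2→Port (+1); total 5.
No residual Depot→Port path; max flow = 5.
Certifying cut of size 5: {Depot→Jct1, Depot→Jct3, Depot→Port, Depot→Y1, Depot→Y2}.

5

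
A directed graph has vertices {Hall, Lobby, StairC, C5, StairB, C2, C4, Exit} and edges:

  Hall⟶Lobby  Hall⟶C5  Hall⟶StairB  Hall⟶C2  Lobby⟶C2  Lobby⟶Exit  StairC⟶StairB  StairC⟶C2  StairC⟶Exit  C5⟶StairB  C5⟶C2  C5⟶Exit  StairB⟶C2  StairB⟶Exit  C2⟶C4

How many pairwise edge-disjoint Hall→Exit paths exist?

3

Assign every edge capacity 1; by Menger, the answer equals the max flow.
Path Hall→Lobby→Exit (+1); total 1.
Path Hall→C5→Exit (+1); total 2.
Path Hall→StairB→Exit (+1); total 3.
No residual Hall→Exit path; max flow = 3.
Certifying cut of size 3: {Hall→C5, Hall→Lobby, Hall→StairB}.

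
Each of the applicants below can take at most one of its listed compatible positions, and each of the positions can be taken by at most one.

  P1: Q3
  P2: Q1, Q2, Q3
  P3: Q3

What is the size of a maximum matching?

2

Unit-capacity flow: source→left, listed edges, right→sink; max matching = max flow.
Augmenting path P1→Q3 (+1); matched 1.
Augmenting path P2→Q1 (+1); matched 2.
No augmenting path remains; maximum matching = 2.
König certificate: {P2, Q3} is a vertex cover of size 2 (every listed pair touches it), so no matching can be larger.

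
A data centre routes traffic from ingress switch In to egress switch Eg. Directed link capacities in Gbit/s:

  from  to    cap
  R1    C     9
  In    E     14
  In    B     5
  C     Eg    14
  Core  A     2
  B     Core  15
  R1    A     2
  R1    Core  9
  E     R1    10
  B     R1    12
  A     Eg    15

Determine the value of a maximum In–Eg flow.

13

Augment In→B→R1→A→Eg: bottleneck 2, flow now 2.
Augment In→B→R1→C→Eg: bottleneck 3, flow now 5.
Augment In→E→R1→C→Eg: bottleneck 6, flow now 11.
Augment In→E→R1→Core→A→Eg: bottleneck 2, flow now 13.
No augmenting path remains; maximum flow = 13.
In the residual graph, reachable from In: {In, B, E, R1, Core}.
Min-cut edges: R1→A (2), R1→C (9), Core→A (2); capacity 2 + 9 + 2 = 13.
This cut is saturated, so no flow can exceed 13.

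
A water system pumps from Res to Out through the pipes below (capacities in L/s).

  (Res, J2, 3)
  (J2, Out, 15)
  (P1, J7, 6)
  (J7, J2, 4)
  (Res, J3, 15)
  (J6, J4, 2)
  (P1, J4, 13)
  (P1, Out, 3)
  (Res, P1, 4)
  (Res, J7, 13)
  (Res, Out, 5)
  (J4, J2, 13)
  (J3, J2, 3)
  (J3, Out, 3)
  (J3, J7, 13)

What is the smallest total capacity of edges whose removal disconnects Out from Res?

22

Augment Res→Out: bottleneck 5, flow now 5.
Augment Res→J3→Out: bottleneck 3, flow now 8.
Augment Res→P1→Out: bottleneck 3, flow now 11.
Augment Res→J2→Out: bottleneck 3, flow now 14.
Augment Res→J3→J2→Out: bottleneck 3, flow now 17.
Augment Res→J7→J2→Out: bottleneck 4, flow now 21.
Augment Res→P1→J4→J2→Out: bottleneck 1, flow now 22.
No augmenting path remains; maximum flow = 22.
By max-flow min-cut, the minimum cut capacity equals the max flow.
In the residual graph, reachable from Res: {Res, J3, J7}.
Min-cut edges: Res→P1 (4), Res→J2 (3), Res→Out (5), J3→J2 (3), J3→Out (3), J7→J2 (4); capacity 4 + 3 + 5 + 3 + 3 + 4 = 22.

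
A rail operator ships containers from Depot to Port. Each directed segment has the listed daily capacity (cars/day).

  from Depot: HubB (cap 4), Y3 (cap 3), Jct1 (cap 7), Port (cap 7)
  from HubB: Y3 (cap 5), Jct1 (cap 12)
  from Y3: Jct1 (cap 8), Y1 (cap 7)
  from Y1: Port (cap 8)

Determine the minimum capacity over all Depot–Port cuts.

Augment Depot→Port: bottleneck 7, flow now 7.
Augment Depot→Y3→Y1→Port: bottleneck 3, flow now 10.
Augment Depot→HubB→Y3→Y1→Port: bottleneck 4, flow now 14.
No augmenting path remains; maximum flow = 14.
By max-flow min-cut, the minimum cut capacity equals the max flow.
In the residual graph, reachable from Depot: {Depot, Jct1}.
Min-cut edges: Depot→HubB (4), Depot→Y3 (3), Depot→Port (7); capacity 4 + 3 + 7 = 14.

14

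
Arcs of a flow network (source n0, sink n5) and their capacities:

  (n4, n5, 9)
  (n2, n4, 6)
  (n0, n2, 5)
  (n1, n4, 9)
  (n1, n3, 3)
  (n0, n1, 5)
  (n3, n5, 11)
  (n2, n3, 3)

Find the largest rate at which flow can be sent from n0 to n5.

10

Augment n0→n1→n3→n5: bottleneck 3, flow now 3.
Augment n0→n1→n4→n5: bottleneck 2, flow now 5.
Augment n0→n2→n3→n5: bottleneck 3, flow now 8.
Augment n0→n2→n4→n5: bottleneck 2, flow now 10.
No augmenting path remains; maximum flow = 10.
In the residual graph, reachable from n0: {n0}.
Min-cut edges: n0→n1 (5), n0→n2 (5); capacity 5 + 5 = 10.
This cut is saturated, so no flow can exceed 10.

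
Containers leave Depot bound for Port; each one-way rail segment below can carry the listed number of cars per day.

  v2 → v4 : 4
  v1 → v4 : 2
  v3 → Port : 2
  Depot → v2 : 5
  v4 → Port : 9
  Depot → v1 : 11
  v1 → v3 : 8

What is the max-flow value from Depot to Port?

Augment Depot→v1→v3→Port: bottleneck 2, flow now 2.
Augment Depot→v1→v4→Port: bottleneck 2, flow now 4.
Augment Depot→v2→v4→Port: bottleneck 4, flow now 8.
No augmenting path remains; maximum flow = 8.
In the residual graph, reachable from Depot: {Depot, v1, v2, v3}.
Min-cut edges: v1→v4 (2), v2→v4 (4), v3→Port (2); capacity 2 + 4 + 2 = 8.
This cut is saturated, so no flow can exceed 8.

8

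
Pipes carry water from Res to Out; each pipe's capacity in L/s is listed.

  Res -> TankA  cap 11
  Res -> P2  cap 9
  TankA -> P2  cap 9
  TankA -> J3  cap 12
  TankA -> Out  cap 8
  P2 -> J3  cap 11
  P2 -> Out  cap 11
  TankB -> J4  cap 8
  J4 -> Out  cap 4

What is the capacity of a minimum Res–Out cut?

19

Augment Res→TankA→Out: bottleneck 8, flow now 8.
Augment Res→P2→Out: bottleneck 9, flow now 17.
Augment Res→TankA→P2→Out: bottleneck 2, flow now 19.
No augmenting path remains; maximum flow = 19.
By max-flow min-cut, the minimum cut capacity equals the max flow.
In the residual graph, reachable from Res: {Res, TankA, P2, J3}.
Min-cut edges: TankA→Out (8), P2→Out (11); capacity 8 + 11 = 19.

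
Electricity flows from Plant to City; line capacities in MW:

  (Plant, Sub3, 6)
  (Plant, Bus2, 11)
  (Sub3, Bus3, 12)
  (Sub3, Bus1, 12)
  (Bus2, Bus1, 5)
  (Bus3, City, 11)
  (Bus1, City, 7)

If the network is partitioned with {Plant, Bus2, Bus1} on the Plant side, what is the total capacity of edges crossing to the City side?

Edges leaving {Plant, Bus2, Bus1}: Plant→Sub3 (6), Bus1→City (7).
Cut capacity = 6 + 7 = 13.

13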